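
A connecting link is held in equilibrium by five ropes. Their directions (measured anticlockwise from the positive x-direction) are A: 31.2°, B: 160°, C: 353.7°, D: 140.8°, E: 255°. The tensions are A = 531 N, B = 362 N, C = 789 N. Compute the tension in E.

T_E ≈ 888 N

Resolve: ΣF_x = 531 cos 31.2° + 362 cos 160° + 789 cos 353.7° + T_D cos 140.8° + T_E cos 255° = 0.
        ΣF_y = 531 sin 31.2° + 362 sin 160° + 789 sin 353.7° + T_D sin 140.8° + T_E sin 255° = 0.
The known terms sum to (898.3, 312.3) N, so -0.7749 T_D − 0.2588 T_E = -898.3 and 0.6320 T_D − 0.9659 T_E = -312.3.
Solving simultaneously: T_D = 862.6 N, T_E = 887.8 N.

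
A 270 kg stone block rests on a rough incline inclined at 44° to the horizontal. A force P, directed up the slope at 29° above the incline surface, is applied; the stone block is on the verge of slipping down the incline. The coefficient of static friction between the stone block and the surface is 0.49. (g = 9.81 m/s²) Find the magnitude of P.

On the verge of sliding down the incline, friction equals μN and acts up the slope.
Perpendicular: N + P sin 29° = W cos 44° = 1905 N.
Along incline: P cos 29° + μN = W sin 44° with W sin 44° = 1840 N.
Solving the pair for P and N: P = 1423 N, N = 1216 N (and f = μN = 595.6 N).

P ≈ 1420 N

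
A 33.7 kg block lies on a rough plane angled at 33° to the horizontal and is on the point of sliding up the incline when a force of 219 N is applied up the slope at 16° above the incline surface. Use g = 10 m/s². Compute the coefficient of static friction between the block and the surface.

μ ≈ 0.121

On the verge of sliding up the incline, friction is at its maximum μN and acts down the slope.
Perpendicular to incline: N = W cos 33° − P sin 16° = 282.6 − 60.36 = 222.3 N.
Along incline: P cos 16° − μN = W sin 33° → μ = −(W sin 33° − P cos 16°) / N = 0.1214.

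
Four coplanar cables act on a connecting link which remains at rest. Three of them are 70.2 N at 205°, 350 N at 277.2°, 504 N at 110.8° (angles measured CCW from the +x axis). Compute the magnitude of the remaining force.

Sum the known components: ΣF_x = -198.7 N, ΣF_y = 94.24 N.
For equilibrium the remaining force must supply (−ΣF_x, −ΣF_y) = (198.7, -94.24) N.
Magnitude = √((198.7)² + (-94.24)²) = 219.9 N; direction = atan2(-94.24, 198.7) = 334.6°.

F ≈ 220 N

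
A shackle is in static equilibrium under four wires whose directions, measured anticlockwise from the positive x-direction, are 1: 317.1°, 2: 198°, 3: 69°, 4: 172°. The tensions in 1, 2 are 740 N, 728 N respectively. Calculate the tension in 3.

Resolve: ΣF_x = 740 cos 317.1° + 728 cos 198° + T_3 cos 69° + T_4 cos 172° = 0.
        ΣF_y = 740 sin 317.1° + 728 sin 198° + T_3 sin 69° + T_4 sin 172° = 0.
The known terms sum to (-150.3, -728.7) N, so 0.3584 T_3 − 0.9903 T_4 = 150.3 and 0.9336 T_3 + 0.1392 T_4 = 728.7.
Solving simultaneously: T_3 = 762.1 N, T_4 = 124 N.

T_3 ≈ 762 N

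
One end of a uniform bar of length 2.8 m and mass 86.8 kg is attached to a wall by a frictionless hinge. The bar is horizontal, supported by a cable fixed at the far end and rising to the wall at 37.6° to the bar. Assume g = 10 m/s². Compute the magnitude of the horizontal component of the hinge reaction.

Take torques about the hinge: T sin 37.6° · 2.8 = 86.8×10×1.4 = 1215.2 N·m.
So T = 1215.2 / (0.6101 × 2.8) = 711.31 N.
ΣF_x = 0: H_x = T cos 37.6° = 563.56 N.

H_x ≈ 564 N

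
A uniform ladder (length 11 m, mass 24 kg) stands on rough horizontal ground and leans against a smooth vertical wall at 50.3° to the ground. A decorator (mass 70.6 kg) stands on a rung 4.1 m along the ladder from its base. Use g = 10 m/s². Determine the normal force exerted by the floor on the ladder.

N_floor ≈ 946 N

ΣF_y = 0: N_floor = 24×10 + 70.6×10 = 946 N.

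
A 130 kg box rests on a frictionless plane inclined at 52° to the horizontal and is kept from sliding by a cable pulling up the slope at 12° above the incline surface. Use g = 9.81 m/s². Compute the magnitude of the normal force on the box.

Take axes along and perpendicular to the incline. Weight components: W sin 52° = 1005 N down-slope, W cos 52° = 785.2 N into the surface.
Along incline: T cos 12° = W sin 52° → T = 1027 N.
Perpendicular: N = W cos 52° − T sin 12° = 571.5 N.

N ≈ 572 N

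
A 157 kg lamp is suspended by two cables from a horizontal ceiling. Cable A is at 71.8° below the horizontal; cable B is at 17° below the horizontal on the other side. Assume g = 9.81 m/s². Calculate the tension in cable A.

T_A ≈ 1470 N

Weight W = 157 × 9.81 = 1540 N acts straight down.
Horizontal: T_A cos 71.8° = T_B cos 17°  →  T_B = 0.3266 T_A.
Vertical: T_A sin 71.8° + T_B sin 17° = 1540.
Substituting the horizontal relation into the vertical equation gives 1.045 T_A = 1540, so T_A = 1473 N.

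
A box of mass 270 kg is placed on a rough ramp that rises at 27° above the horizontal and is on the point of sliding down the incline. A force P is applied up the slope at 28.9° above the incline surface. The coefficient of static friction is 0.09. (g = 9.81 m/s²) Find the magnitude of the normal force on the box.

N ≈ 1780 N

On the verge of sliding down the incline, friction equals μN and acts up the slope.
Perpendicular: N + P sin 28.9° = W cos 27° = 2360 N.
Along incline: P cos 28.9° + μN = W sin 27° with W sin 27° = 1202 N.
Solving the pair for P and N: P = 1190 N, N = 1785 N (and f = μN = 160.6 N).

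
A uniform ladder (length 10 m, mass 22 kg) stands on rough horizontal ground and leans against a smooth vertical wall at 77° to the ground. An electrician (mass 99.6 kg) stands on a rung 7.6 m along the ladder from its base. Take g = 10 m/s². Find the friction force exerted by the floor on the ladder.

Torques about the foot: N_wall · 10 sin 77° = 22×10×5 cos 77° + 99.6×10×7.6 cos 77° → N_wall = 200.15 N.
ΣF_x = 0: f_floor = N_wall = 200.15 N.

f ≈ 200 N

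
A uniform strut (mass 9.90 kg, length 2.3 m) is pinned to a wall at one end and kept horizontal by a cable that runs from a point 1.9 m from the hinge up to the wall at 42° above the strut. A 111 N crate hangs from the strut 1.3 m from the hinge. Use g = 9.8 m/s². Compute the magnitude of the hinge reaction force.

Take torques about the hinge: T sin 42° · 1.9 = 9.90×9.8×1.15 + 111×1.3 = 255.87 N·m.
So T = 255.87 / (0.6691 × 1.9) = 201.26 N.
ΣF_x = 0: H_x = T cos 42° = 149.57 N.
ΣF_y = 0: H_y = (9.90×9.8 + 111) − T sin 42° = 208.02 − 134.67 = 73.35 N.
|H| = √(H_x² + H_y²) = √((149.57)² + (73.35)²) = 166.58 N.

|H| ≈ 167 N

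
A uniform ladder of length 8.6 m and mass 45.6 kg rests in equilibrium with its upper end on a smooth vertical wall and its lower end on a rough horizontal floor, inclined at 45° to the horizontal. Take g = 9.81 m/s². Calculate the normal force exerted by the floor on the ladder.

N_floor ≈ 447 N

ΣF_y = 0: N_floor = 45.6×9.81 = 447.34 N.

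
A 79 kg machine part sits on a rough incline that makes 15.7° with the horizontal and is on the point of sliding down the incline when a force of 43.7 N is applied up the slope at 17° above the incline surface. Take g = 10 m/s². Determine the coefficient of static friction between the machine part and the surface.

On the verge of sliding down the incline, friction is at its maximum μN and acts up the slope.
Perpendicular to incline: N = W cos 15.7° − P sin 17° = 760.5 − 12.78 = 747.7 N.
Along incline: P cos 17° + μN = W sin 15.7° → μ = (W sin 15.7° − P cos 17°) / N = 0.23.

μ ≈ 0.230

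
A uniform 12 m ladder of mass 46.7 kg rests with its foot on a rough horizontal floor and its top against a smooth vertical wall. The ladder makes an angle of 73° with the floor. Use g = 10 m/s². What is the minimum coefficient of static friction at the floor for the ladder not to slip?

ΣF_y = 0: N_floor = 46.7×10 = 467 N.
Torques about the foot: N_wall · 12 sin 73° = 46.7×10×6 cos 73° → N_wall = 71.388 N.
ΣF_x = 0: f_floor = N_wall = 71.388 N.
μ_min = f_floor / N_floor = 71.388 / 467 = 0.1529.

μ_min ≈ 0.153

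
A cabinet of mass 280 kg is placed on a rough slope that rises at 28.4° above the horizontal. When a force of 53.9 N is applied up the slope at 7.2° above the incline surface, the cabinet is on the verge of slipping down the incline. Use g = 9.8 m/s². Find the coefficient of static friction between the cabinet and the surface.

μ ≈ 0.520

On the verge of sliding down the incline, friction is at its maximum μN and acts up the slope.
Perpendicular to incline: N = W cos 28.4° − P sin 7.2° = 2414 − 6.755 = 2407 N.
Along incline: P cos 7.2° + μN = W sin 28.4° → μ = (W sin 28.4° − P cos 7.2°) / N = 0.52.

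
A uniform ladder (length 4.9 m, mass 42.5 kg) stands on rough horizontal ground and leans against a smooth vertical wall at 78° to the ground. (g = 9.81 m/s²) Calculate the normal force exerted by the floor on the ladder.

N_floor ≈ 417 N

ΣF_y = 0: N_floor = 42.5×9.81 = 416.93 N.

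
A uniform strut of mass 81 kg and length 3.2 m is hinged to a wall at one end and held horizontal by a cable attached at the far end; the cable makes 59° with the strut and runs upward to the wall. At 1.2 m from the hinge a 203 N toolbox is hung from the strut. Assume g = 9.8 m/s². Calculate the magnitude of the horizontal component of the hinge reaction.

H_x ≈ 284 N

Take torques about the hinge: T sin 59° · 3.2 = 81×9.8×1.6 + 203×1.2 = 1513.7 N·m.
So T = 1513.7 / (0.8572 × 3.2) = 551.85 N.
ΣF_x = 0: H_x = T cos 59° = 284.22 N.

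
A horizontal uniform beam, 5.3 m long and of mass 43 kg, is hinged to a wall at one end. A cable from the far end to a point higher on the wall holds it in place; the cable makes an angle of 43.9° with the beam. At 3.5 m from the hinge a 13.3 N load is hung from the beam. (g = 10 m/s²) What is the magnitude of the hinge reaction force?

|H| ≈ 320 N

Take torques about the hinge: T sin 43.9° · 5.3 = 43×10×2.65 + 13.3×3.5 = 1186 N·m.
So T = 1186 / (0.6934 × 5.3) = 322.73 N.
ΣF_x = 0: H_x = T cos 43.9° = 232.54 N.
ΣF_y = 0: H_y = (43×10 + 13.3) − T sin 43.9° = 443.3 − 223.78 = 219.52 N.
|H| = √(H_x² + H_y²) = √((232.54)² + (219.52)²) = 319.79 N.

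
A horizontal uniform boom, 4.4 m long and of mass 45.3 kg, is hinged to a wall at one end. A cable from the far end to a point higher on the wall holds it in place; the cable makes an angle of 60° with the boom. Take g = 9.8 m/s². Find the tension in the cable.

Take torques about the hinge: T sin 60° · 4.4 = 45.3×9.8×2.2 = 976.67 N·m.
So T = 976.67 / (0.8660 × 4.4) = 256.31 N.

T ≈ 256 N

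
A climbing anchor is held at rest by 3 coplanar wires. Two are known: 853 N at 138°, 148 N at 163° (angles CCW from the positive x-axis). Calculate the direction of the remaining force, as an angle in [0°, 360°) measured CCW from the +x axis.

Sum the known components: ΣF_x = -775.4 N, ΣF_y = 614 N.
For equilibrium the remaining force must supply (−ΣF_x, −ΣF_y) = (775.4, -614) N.
Magnitude = √((775.4)² + (-614)²) = 989.1 N; direction = atan2(-614, 775.4) = 321.6°.

θ ≈ 322°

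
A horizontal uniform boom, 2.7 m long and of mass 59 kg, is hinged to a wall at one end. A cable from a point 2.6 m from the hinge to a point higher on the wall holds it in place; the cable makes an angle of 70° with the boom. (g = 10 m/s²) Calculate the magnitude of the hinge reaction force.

Take torques about the hinge: T sin 70° · 2.6 = 59×10×1.35 = 796.5 N·m.
So T = 796.5 / (0.9397 × 2.6) = 326.01 N.
ΣF_x = 0: H_x = T cos 70° = 111.5 N.
ΣF_y = 0: H_y = (59×10) − T sin 70° = 590 − 306.35 = 283.65 N.
|H| = √(H_x² + H_y²) = √((111.5)² + (283.65)²) = 304.78 N.

|H| ≈ 305 N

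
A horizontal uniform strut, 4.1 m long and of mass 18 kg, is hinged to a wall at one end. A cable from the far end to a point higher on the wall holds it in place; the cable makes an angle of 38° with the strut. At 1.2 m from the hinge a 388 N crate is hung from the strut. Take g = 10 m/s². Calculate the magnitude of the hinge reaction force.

Take torques about the hinge: T sin 38° · 4.1 = 18×10×2.05 + 388×1.2 = 834.6 N·m.
So T = 834.6 / (0.6157 × 4.1) = 330.64 N.
ΣF_x = 0: H_x = T cos 38° = 260.55 N.
ΣF_y = 0: H_y = (18×10 + 388) − T sin 38° = 568 − 203.56 = 364.44 N.
|H| = √(H_x² + H_y²) = √((260.55)² + (364.44)²) = 448 N.

|H| ≈ 448 N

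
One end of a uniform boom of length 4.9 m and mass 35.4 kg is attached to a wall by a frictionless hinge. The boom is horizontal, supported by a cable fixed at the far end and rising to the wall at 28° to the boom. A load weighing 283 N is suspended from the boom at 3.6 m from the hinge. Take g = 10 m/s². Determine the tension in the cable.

T ≈ 820 N

Take torques about the hinge: T sin 28° · 4.9 = 35.4×10×2.45 + 283×3.6 = 1886.1 N·m.
So T = 1886.1 / (0.4695 × 4.9) = 819.9 N.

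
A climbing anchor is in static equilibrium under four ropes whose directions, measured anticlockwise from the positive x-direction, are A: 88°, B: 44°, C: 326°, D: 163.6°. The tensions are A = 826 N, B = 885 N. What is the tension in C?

T_C ≈ 5190 N

Resolve: ΣF_x = 826 cos 88° + 885 cos 44° + T_C cos 326° + T_D cos 163.6° = 0.
        ΣF_y = 826 sin 88° + 885 sin 44° + T_C sin 326° + T_D sin 163.6° = 0.
The known terms sum to (665.4, 1440) N, so 0.8290 T_C − 0.9593 T_D = -665.4 and -0.5592 T_C + 0.2823 T_D = -1440.
Solving simultaneously: T_C = 5191 N, T_D = 5180 N.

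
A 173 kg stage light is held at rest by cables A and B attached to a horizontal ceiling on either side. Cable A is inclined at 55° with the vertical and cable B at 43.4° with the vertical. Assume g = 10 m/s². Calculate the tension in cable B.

T_B ≈ 1430 N

Angles from the horizontal: cable A is 90° − 55° = 35°, cable B is 90° − 43.4° = 46.6°.
Weight W = 173 × 10 = 1730 N acts straight down.
Horizontal: T_A cos 35° = T_B cos 46.6°  →  T_A = 0.8388 T_B.
Vertical: T_A sin 35° + T_B sin 46.6° = 1730.
Substituting the horizontal relation into the vertical equation gives 1.208 T_B = 1730, so T_B = 1433 N.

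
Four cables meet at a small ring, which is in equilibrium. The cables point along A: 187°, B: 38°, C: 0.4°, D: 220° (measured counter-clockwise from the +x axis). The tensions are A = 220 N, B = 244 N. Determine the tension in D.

Resolve: ΣF_x = 220 cos 187° + 244 cos 38° + T_C cos 0.4° + T_D cos 220° = 0.
        ΣF_y = 220 sin 187° + 244 sin 38° + T_C sin 0.4° + T_D sin 220° = 0.
The known terms sum to (-26.09, 123.4) N, so 1.0000 T_C − 0.7660 T_D = 26.09 and 0.0070 T_C − 0.6428 T_D = -123.4.
Solving simultaneously: T_C = 174.6 N, T_D = 193.9 N.

T_D ≈ 194 N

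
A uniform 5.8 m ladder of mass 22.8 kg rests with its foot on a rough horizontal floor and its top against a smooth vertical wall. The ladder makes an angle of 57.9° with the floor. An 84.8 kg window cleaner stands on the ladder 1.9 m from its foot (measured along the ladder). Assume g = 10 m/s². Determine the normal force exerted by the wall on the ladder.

Torques about the foot: N_wall · 5.8 sin 57.9° = 22.8×10×2.9 cos 57.9° + 84.8×10×1.9 cos 57.9° → N_wall = 245.77 N.

N_wall ≈ 246 N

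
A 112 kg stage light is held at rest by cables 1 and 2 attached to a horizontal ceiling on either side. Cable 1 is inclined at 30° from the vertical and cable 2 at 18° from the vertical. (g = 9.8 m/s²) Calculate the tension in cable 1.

Angles from the horizontal: cable 1 is 90° − 30° = 60°, cable 2 is 90° − 18° = 72°.
Weight W = 112 × 9.8 = 1098 N acts straight down.
Horizontal: T_1 cos 60° = T_2 cos 72°  →  T_2 = 1.618 T_1.
Vertical: T_1 sin 60° + T_2 sin 72° = 1098.
Substituting the horizontal relation into the vertical equation gives 2.405 T_1 = 1098, so T_1 = 456.4 N.

T_1 ≈ 456 N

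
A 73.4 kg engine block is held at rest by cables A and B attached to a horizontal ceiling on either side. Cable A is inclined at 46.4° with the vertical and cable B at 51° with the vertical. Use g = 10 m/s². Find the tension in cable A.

Angles from the horizontal: cable A is 90° − 46.4° = 43.6°, cable B is 90° − 51° = 39°.
Weight W = 73.4 × 10 = 734 N acts straight down.
Horizontal: T_A cos 43.6° = T_B cos 39°  →  T_B = 0.9318 T_A.
Vertical: T_A sin 43.6° + T_B sin 39° = 734.
Substituting the horizontal relation into the vertical equation gives 1.276 T_A = 734, so T_A = 575.2 N.

T_A ≈ 575 N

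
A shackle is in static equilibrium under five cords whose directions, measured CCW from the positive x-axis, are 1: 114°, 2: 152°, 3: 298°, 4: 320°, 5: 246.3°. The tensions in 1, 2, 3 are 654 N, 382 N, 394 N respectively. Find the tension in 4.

Resolve: ΣF_x = 654 cos 114° + 382 cos 152° + 394 cos 298° + T_4 cos 320° + T_5 cos 246.3° = 0.
        ΣF_y = 654 sin 114° + 382 sin 152° + 394 sin 298° + T_4 sin 320° + T_5 sin 246.3° = 0.
The known terms sum to (-418.3, 428.9) N, so 0.7660 T_4 − 0.4019 T_5 = 418.3 and -0.6428 T_4 − 0.9157 T_5 = -428.9.
Solving simultaneously: T_4 = 578.7 N, T_5 = 62.18 N.

T_4 ≈ 579 N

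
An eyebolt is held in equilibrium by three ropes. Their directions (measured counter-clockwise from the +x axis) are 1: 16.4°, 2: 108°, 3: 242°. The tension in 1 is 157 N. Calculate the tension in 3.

T_3 ≈ 218 N

Resolve: ΣF_x = 157 cos 16.4° + T_2 cos 108° + T_3 cos 242° = 0.
        ΣF_y = 157 sin 16.4° + T_2 sin 108° + T_3 sin 242° = 0.
The known terms sum to (150.6, 44.33) N, so -0.3090 T_2 − 0.4695 T_3 = -150.6 and 0.9511 T_2 − 0.8829 T_3 = -44.33.
Solving simultaneously: T_2 = 155.9 N, T_3 = 218.2 N.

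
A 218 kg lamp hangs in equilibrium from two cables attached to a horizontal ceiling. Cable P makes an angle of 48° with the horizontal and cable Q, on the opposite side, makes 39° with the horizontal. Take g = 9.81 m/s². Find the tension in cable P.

Weight W = 218 × 9.81 = 2139 N acts straight down.
Horizontal: T_P cos 48° = T_Q cos 39°  →  T_Q = 0.861 T_P.
Vertical: T_P sin 48° + T_Q sin 39° = 2139.
Substituting the horizontal relation into the vertical equation gives 1.285 T_P = 2139, so T_P = 1664 N.

T_P ≈ 1660 N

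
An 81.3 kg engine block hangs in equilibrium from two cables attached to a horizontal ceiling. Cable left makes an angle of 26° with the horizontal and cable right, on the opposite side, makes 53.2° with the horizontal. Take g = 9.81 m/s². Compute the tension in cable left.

Weight W = 81.3 × 9.81 = 797.6 N acts straight down.
Horizontal: T_left cos 26° = T_right cos 53.2°  →  T_right = 1.5 T_left.
Vertical: T_left sin 26° + T_right sin 53.2° = 797.6.
Substituting the horizontal relation into the vertical equation gives 1.64 T_left = 797.6, so T_left = 486.4 N.

T_left ≈ 486 N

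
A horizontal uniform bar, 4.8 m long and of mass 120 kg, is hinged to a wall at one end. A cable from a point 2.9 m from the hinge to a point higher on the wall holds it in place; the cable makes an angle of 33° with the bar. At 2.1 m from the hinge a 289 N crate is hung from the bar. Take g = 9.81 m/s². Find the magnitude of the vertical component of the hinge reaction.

Take torques about the hinge: T sin 33° · 2.9 = 120×9.81×2.4 + 289×2.1 = 3432.2 N·m.
So T = 3432.2 / (0.5446 × 2.9) = 2173 N.
ΣF_y = 0: H_y = (120×9.81 + 289) − T sin 33° = 1466.2 − 1183.5 = 282.69 N.

|H_y| ≈ 283 N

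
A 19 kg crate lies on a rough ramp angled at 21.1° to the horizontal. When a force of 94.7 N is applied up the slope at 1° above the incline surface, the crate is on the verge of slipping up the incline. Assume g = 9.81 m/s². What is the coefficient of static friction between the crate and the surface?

μ ≈ 0.160

On the verge of sliding up the incline, friction is at its maximum μN and acts down the slope.
Perpendicular to incline: N = W cos 21.1° − P sin 1° = 173.9 − 1.653 = 172.2 N.
Along incline: P cos 1° − μN = W sin 21.1° → μ = −(W sin 21.1° − P cos 1°) / N = 0.1602.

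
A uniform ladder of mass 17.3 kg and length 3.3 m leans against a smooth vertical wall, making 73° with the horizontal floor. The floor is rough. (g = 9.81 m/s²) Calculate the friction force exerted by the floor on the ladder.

f ≈ 25.9 N

Torques about the foot: N_wall · 3.3 sin 73° = 17.3×9.81×1.65 cos 73° → N_wall = 25.943 N.
ΣF_x = 0: f_floor = N_wall = 25.943 N.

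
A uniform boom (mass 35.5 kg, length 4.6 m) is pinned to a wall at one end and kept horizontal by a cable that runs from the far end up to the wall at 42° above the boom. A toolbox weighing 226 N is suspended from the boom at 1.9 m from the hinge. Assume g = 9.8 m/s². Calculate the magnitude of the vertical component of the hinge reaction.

Take torques about the hinge: T sin 42° · 4.6 = 35.5×9.8×2.3 + 226×1.9 = 1229.6 N·m.
So T = 1229.6 / (0.6691 × 4.6) = 399.47 N.
ΣF_y = 0: H_y = (35.5×9.8 + 226) − T sin 42° = 573.9 − 267.3 = 306.6 N.

|H_y| ≈ 307 N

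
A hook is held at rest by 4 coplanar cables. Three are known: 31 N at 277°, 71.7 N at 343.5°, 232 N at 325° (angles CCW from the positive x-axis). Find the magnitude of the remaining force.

Sum the known components: ΣF_x = 262.6 N, ΣF_y = -184.2 N.
For equilibrium the remaining force must supply (−ΣF_x, −ΣF_y) = (-262.6, 184.2) N.
Magnitude = √((-262.6)² + (184.2)²) = 320.7 N; direction = atan2(184.2, -262.6) = 144.9°.

F ≈ 321 N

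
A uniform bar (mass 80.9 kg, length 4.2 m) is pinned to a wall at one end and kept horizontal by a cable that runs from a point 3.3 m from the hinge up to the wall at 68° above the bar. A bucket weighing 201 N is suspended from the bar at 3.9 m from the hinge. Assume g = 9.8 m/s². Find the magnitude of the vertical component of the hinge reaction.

Take torques about the hinge: T sin 68° · 3.3 = 80.9×9.8×2.1 + 201×3.9 = 2448.8 N·m.
So T = 2448.8 / (0.9272 × 3.3) = 800.35 N.
ΣF_y = 0: H_y = (80.9×9.8 + 201) − T sin 68° = 993.82 − 742.07 = 251.75 N.

|H_y| ≈ 252 N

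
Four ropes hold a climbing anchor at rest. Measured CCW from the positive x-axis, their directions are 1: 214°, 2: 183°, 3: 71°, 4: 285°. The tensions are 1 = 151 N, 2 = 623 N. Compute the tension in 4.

Resolve: ΣF_x = 151 cos 214° + 623 cos 183° + T_3 cos 71° + T_4 cos 285° = 0.
        ΣF_y = 151 sin 214° + 623 sin 183° + T_3 sin 71° + T_4 sin 285° = 0.
The known terms sum to (-747.3, -117) N, so 0.3256 T_3 + 0.2588 T_4 = 747.3 and 0.9455 T_3 − 0.9659 T_4 = 117.
Solving simultaneously: T_3 = 1345 N, T_4 = 1195 N.

T_4 ≈ 1200 N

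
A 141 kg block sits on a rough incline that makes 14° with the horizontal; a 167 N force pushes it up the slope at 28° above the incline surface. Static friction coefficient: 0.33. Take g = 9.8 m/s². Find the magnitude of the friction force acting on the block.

Axes along / perpendicular to the incline. W sin 14° = 334.3 N down-slope; W cos 14° = 1341 N into the surface.
Perpendicular: N = W cos 14° − P sin 28° = 1341 − 78.4 = 1262 N.
Along incline: P cos 28° + f = W sin 14° (friction acts up-slope) → f = 334.3 − 147.5 = 186.8 N.
|f| = 186.8 N ≤ μN = 416.6 N, so the block is indeed static.

f ≈ 187 N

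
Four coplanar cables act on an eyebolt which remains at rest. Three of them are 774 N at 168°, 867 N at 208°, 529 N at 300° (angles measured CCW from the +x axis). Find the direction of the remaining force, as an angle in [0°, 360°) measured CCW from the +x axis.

θ ≈ 29.2°

Sum the known components: ΣF_x = -1258 N, ΣF_y = -704.2 N.
For equilibrium the remaining force must supply (−ΣF_x, −ΣF_y) = (1258, 704.2) N.
Magnitude = √((1258)² + (704.2)²) = 1442 N; direction = atan2(704.2, 1258) = 29.2°.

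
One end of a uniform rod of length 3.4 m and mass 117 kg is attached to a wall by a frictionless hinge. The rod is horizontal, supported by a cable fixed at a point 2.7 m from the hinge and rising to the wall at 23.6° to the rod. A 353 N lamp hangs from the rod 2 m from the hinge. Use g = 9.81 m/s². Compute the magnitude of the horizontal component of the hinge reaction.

Take torques about the hinge: T sin 23.6° · 2.7 = 117×9.81×1.7 + 353×2 = 2657.2 N·m.
So T = 2657.2 / (0.4003 × 2.7) = 2458.2 N.
ΣF_x = 0: H_x = T cos 23.6° = 2252.6 N.

H_x ≈ 2250 N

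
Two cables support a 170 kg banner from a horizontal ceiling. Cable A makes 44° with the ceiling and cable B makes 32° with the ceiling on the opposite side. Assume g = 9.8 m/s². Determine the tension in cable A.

Weight W = 170 × 9.8 = 1666 N acts straight down.
Horizontal: T_A cos 44° = T_B cos 32°  →  T_B = 0.8482 T_A.
Vertical: T_A sin 44° + T_B sin 32° = 1666.
Substituting the horizontal relation into the vertical equation gives 1.144 T_A = 1666, so T_A = 1456 N.

T_A ≈ 1460 N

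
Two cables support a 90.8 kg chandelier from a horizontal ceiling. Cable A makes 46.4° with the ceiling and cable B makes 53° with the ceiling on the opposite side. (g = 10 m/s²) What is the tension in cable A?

T_A ≈ 554 N

Weight W = 90.8 × 10 = 908 N acts straight down.
Horizontal: T_A cos 46.4° = T_B cos 53°  →  T_B = 1.146 T_A.
Vertical: T_A sin 46.4° + T_B sin 53° = 908.
Substituting the horizontal relation into the vertical equation gives 1.639 T_A = 908, so T_A = 553.9 N.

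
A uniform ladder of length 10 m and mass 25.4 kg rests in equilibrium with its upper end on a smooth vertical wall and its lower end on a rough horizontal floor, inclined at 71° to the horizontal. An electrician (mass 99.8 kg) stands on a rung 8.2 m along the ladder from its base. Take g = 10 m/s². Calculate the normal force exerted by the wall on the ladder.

N_wall ≈ 326 N

Torques about the foot: N_wall · 10 sin 71° = 25.4×10×5 cos 71° + 99.8×10×8.2 cos 71° → N_wall = 325.51 N.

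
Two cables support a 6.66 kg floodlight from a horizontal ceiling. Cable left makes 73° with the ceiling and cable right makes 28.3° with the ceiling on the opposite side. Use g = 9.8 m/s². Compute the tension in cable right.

Weight W = 6.66 × 9.8 = 65.27 N acts straight down.
Horizontal: T_left cos 73° = T_right cos 28.3°  →  T_left = 3.011 T_right.
Vertical: T_left sin 73° + T_right sin 28.3° = 65.27.
Substituting the horizontal relation into the vertical equation gives 3.354 T_right = 65.27, so T_right = 19.46 N.

T_right ≈ 19.5 N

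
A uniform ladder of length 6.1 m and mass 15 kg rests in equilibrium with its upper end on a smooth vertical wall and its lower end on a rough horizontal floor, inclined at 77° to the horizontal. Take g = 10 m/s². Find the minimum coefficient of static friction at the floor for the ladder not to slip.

μ_min ≈ 0.115

ΣF_y = 0: N_floor = 15×10 = 150 N.
Torques about the foot: N_wall · 6.1 sin 77° = 15×10×3.05 cos 77° → N_wall = 17.315 N.
ΣF_x = 0: f_floor = N_wall = 17.315 N.
μ_min = f_floor / N_floor = 17.315 / 150 = 0.1154.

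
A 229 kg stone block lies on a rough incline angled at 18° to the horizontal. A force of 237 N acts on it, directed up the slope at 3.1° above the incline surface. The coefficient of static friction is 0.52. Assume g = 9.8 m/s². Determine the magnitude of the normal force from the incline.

N ≈ 2120 N

Axes along / perpendicular to the incline. W sin 18° = 693.5 N down-slope; W cos 18° = 2134 N into the surface.
Perpendicular: N = W cos 18° − P sin 3.1° = 2134 − 12.82 = 2122 N.
Along incline: P cos 3.1° + f = W sin 18° (friction acts up-slope) → f = 693.5 − 236.7 = 456.8 N.
|f| = 456.8 N ≤ μN = 1103 N, so the stone block is indeed static.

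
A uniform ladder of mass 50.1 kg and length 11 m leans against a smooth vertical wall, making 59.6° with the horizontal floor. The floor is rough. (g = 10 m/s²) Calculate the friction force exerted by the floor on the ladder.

f ≈ 147 N

Torques about the foot: N_wall · 11 sin 59.6° = 50.1×10×5.5 cos 59.6° → N_wall = 146.97 N.
ΣF_x = 0: f_floor = N_wall = 146.97 N.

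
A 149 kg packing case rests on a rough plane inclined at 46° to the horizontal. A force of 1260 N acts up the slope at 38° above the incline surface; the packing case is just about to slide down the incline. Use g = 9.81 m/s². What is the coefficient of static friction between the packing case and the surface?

μ ≈ 0.244

On the verge of sliding down the incline, friction is at its maximum μN and acts up the slope.
Perpendicular to incline: N = W cos 46° − P sin 38° = 1015 − 775.7 = 239.6 N.
Along incline: P cos 38° + μN = W sin 46° → μ = (W sin 46° − P cos 38°) / N = 0.2444.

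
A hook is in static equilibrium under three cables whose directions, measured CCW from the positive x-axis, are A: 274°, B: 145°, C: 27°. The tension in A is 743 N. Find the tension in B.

T_B ≈ 775 N

Resolve: ΣF_x = 743 cos 274° + T_B cos 145° + T_C cos 27° = 0.
        ΣF_y = 743 sin 274° + T_B sin 145° + T_C sin 27° = 0.
The known terms sum to (51.83, -741.2) N, so -0.8192 T_B + 0.8910 T_C = -51.83 and 0.5736 T_B + 0.4540 T_C = 741.2.
Solving simultaneously: T_B = 774.6 N, T_C = 654 N.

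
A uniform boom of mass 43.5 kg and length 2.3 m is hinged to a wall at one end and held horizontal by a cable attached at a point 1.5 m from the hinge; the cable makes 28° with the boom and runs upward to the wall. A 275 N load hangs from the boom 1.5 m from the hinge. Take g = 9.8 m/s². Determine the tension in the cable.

T ≈ 1280 N

Take torques about the hinge: T sin 28° · 1.5 = 43.5×9.8×1.15 + 275×1.5 = 902.74 N·m.
So T = 902.74 / (0.4695 × 1.5) = 1281.9 N.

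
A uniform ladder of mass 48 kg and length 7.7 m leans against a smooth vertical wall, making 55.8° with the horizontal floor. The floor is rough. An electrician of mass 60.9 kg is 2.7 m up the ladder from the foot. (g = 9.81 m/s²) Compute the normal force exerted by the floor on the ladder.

N_floor ≈ 1070 N

ΣF_y = 0: N_floor = 48×9.81 + 60.9×9.81 = 1068.3 N.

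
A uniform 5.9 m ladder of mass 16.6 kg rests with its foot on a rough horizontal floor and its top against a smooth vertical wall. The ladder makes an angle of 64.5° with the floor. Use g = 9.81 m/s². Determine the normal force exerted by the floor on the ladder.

ΣF_y = 0: N_floor = 16.6×9.81 = 162.85 N.

N_floor ≈ 163 N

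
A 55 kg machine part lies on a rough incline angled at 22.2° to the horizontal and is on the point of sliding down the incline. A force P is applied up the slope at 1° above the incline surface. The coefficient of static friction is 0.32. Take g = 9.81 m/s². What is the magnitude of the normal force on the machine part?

On the verge of sliding down the incline, friction equals μN and acts up the slope.
Perpendicular: N + P sin 1° = W cos 22.2° = 499.6 N.
Along incline: P cos 1° + μN = W sin 22.2° with W sin 22.2° = 203.9 N.
Solving the pair for P and N: P = 44.26 N, N = 498.8 N (and f = μN = 159.6 N).

N ≈ 499 N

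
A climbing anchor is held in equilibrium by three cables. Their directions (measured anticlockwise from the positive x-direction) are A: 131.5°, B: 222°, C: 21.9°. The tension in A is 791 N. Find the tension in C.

T_C ≈ 2300 N

Resolve: ΣF_x = 791 cos 131.5° + T_B cos 222° + T_C cos 21.9° = 0.
        ΣF_y = 791 sin 131.5° + T_B sin 222° + T_C sin 21.9° = 0.
The known terms sum to (-524.1, 592.4) N, so -0.7431 T_B + 0.9278 T_C = 524.1 and -0.6691 T_B + 0.3730 T_C = -592.4.
Solving simultaneously: T_B = 2168 N, T_C = 2302 N.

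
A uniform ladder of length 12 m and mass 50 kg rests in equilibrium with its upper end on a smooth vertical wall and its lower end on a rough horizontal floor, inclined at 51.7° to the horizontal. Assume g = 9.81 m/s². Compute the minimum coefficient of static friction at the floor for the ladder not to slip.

ΣF_y = 0: N_floor = 50×9.81 = 490.5 N.
Torques about the foot: N_wall · 12 sin 51.7° = 50×9.81×6 cos 51.7° → N_wall = 193.69 N.
ΣF_x = 0: f_floor = N_wall = 193.69 N.
μ_min = f_floor / N_floor = 193.69 / 490.5 = 0.3949.

μ_min ≈ 0.395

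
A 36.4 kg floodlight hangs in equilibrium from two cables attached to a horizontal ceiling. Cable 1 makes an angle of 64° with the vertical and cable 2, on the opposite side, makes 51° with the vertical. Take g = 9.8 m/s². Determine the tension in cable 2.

Angles from the horizontal: cable 1 is 90° − 64° = 26°, cable 2 is 90° − 51° = 39°.
Weight W = 36.4 × 9.8 = 356.7 N acts straight down.
Horizontal: T_1 cos 26° = T_2 cos 39°  →  T_1 = 0.8647 T_2.
Vertical: T_1 sin 26° + T_2 sin 39° = 356.7.
Substituting the horizontal relation into the vertical equation gives 1.008 T_2 = 356.7, so T_2 = 353.8 N.

T_2 ≈ 354 N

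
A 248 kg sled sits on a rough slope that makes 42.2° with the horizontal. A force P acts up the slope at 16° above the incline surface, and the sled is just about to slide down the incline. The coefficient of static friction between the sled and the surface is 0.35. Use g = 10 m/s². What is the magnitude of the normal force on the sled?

On the verge of sliding down the incline, friction equals μN and acts up the slope.
Perpendicular: N + P sin 16° = W cos 42.2° = 1837 N.
Along incline: P cos 16° + μN = W sin 42.2° with W sin 42.2° = 1666 N.
Solving the pair for P and N: P = 1183 N, N = 1511 N (and f = μN = 528.9 N).

N ≈ 1510 N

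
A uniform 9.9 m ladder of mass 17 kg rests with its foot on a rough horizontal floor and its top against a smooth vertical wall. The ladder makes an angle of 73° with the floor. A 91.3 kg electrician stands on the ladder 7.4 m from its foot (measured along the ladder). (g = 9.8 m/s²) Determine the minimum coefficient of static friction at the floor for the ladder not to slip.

μ_min ≈ 0.217

ΣF_y = 0: N_floor = 17×9.8 + 91.3×9.8 = 1061.3 N.
Torques about the foot: N_wall · 9.9 sin 73° = 17×9.8×4.95 cos 73° + 91.3×9.8×7.4 cos 73° → N_wall = 229.94 N.
ΣF_x = 0: f_floor = N_wall = 229.94 N.
μ_min = f_floor / N_floor = 229.94 / 1061.3 = 0.2166.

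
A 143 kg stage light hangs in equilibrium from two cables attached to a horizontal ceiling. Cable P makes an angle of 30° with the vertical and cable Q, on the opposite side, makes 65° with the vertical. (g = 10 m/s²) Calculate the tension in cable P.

Angles from the horizontal: cable P is 90° − 30° = 60°, cable Q is 90° − 65° = 25°.
Weight W = 143 × 10 = 1430 N acts straight down.
Horizontal: T_P cos 60° = T_Q cos 25°  →  T_Q = 0.5517 T_P.
Vertical: T_P sin 60° + T_Q sin 25° = 1430.
Substituting the horizontal relation into the vertical equation gives 1.099 T_P = 1430, so T_P = 1301 N.

T_P ≈ 1300 N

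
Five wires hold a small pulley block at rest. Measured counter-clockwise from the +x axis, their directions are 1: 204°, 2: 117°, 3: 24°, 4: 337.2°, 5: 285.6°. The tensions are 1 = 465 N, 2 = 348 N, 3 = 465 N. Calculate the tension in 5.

T_5 ≈ 287 N

Resolve: ΣF_x = 465 cos 204° + 348 cos 117° + 465 cos 24° + T_4 cos 337.2° + T_5 cos 285.6° = 0.
        ΣF_y = 465 sin 204° + 348 sin 117° + 465 sin 24° + T_4 sin 337.2° + T_5 sin 285.6° = 0.
The known terms sum to (-158, 310.1) N, so 0.9219 T_4 + 0.2689 T_5 = 158 and -0.3875 T_4 − 0.9632 T_5 = -310.1.
Solving simultaneously: T_4 = 87.77 N, T_5 = 286.6 N.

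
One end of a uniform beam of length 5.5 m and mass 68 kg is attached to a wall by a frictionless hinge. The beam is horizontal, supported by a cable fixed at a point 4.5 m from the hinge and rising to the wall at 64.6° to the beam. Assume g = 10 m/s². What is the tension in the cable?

T ≈ 460 N

Take torques about the hinge: T sin 64.6° · 4.5 = 68×10×2.75 = 1870 N·m.
So T = 1870 / (0.9033 × 4.5) = 460.02 N.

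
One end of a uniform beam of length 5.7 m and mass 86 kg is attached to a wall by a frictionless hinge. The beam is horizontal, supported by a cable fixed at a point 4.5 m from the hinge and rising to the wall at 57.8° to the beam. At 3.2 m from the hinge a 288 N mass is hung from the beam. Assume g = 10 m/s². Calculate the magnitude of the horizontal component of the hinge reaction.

H_x ≈ 472 N

Take torques about the hinge: T sin 57.8° · 4.5 = 86×10×2.85 + 288×3.2 = 3372.6 N·m.
So T = 3372.6 / (0.8462 × 4.5) = 885.69 N.
ΣF_x = 0: H_x = T cos 57.8° = 471.96 N.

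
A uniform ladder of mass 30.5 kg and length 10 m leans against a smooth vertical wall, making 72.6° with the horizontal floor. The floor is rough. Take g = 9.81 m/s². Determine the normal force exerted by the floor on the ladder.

ΣF_y = 0: N_floor = 30.5×9.81 = 299.21 N.

N_floor ≈ 299 N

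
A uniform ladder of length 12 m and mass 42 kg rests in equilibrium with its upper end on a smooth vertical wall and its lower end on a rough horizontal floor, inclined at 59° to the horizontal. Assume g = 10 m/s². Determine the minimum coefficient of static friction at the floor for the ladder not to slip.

ΣF_y = 0: N_floor = 42×10 = 420 N.
Torques about the foot: N_wall · 12 sin 59° = 42×10×6 cos 59° → N_wall = 126.18 N.
ΣF_x = 0: f_floor = N_wall = 126.18 N.
μ_min = f_floor / N_floor = 126.18 / 420 = 0.3004.

μ_min ≈ 0.300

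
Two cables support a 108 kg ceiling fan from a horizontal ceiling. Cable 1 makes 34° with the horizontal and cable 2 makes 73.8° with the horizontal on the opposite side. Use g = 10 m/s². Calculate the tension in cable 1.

T_1 ≈ 316 N

Weight W = 108 × 10 = 1080 N acts straight down.
Horizontal: T_1 cos 34° = T_2 cos 73.8°  →  T_2 = 2.972 T_1.
Vertical: T_1 sin 34° + T_2 sin 73.8° = 1080.
Substituting the horizontal relation into the vertical equation gives 3.413 T_1 = 1080, so T_1 = 316.5 N.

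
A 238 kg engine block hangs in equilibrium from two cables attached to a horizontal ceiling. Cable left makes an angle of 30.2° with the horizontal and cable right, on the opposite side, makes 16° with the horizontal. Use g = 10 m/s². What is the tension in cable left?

T_left ≈ 3170 N

Weight W = 238 × 10 = 2380 N acts straight down.
Horizontal: T_left cos 30.2° = T_right cos 16°  →  T_right = 0.8991 T_left.
Vertical: T_left sin 30.2° + T_right sin 16° = 2380.
Substituting the horizontal relation into the vertical equation gives 0.7508 T_left = 2380, so T_left = 3170 N.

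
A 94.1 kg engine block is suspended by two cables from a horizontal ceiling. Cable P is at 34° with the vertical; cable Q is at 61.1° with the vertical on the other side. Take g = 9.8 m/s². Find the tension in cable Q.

Angles from the horizontal: cable P is 90° − 34° = 56°, cable Q is 90° − 61.1° = 28.9°.
Weight W = 94.1 × 9.8 = 922.2 N acts straight down.
Horizontal: T_P cos 56° = T_Q cos 28.9°  →  T_P = 1.566 T_Q.
Vertical: T_P sin 56° + T_Q sin 28.9° = 922.2.
Substituting the horizontal relation into the vertical equation gives 1.781 T_Q = 922.2, so T_Q = 517.7 N.

T_Q ≈ 518 N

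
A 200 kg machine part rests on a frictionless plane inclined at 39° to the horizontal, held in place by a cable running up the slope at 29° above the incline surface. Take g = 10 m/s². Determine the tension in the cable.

Take axes along and perpendicular to the incline. Weight components: W sin 39° = 1259 N down-slope, W cos 39° = 1554 N into the surface.
Along incline: T cos 29° = W sin 39° → T = 1439 N.
Perpendicular: N = W cos 39° − T sin 29° = 856.6 N.

T ≈ 1440 N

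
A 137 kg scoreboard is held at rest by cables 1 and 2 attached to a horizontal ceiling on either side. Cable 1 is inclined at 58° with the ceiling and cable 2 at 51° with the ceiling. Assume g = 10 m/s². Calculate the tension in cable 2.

Weight W = 137 × 10 = 1370 N acts straight down.
Horizontal: T_1 cos 58° = T_2 cos 51°  →  T_1 = 1.188 T_2.
Vertical: T_1 sin 58° + T_2 sin 51° = 1370.
Substituting the horizontal relation into the vertical equation gives 1.784 T_2 = 1370, so T_2 = 767.8 N.

T_2 ≈ 768 N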